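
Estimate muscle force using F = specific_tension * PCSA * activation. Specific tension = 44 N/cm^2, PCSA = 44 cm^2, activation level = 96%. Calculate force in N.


F = sigma * PCSA * activation
F = 44 * 44 * 0.96
F = 1859 N


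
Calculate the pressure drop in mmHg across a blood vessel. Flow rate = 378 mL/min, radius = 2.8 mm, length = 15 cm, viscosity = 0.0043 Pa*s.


dP = 8*mu*L*Q / (pi*r^4)
Q = 378 mL/min = 6.3e-06 m^3/s
dP = 168.348 Pa = 168.348 / 133.322 mmHg = 1.263 mmHg


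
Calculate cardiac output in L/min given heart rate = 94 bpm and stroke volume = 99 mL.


CO = HR * SV
CO = 94 * 99 / 1000
CO = 9.306 L/min


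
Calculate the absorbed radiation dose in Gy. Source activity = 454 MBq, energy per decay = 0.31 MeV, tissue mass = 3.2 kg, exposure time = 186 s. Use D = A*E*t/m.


A = 454 MBq = 4.5400e+08 Bq
E = 0.31 MeV = 4.9662e-14 J
D = A*E*t/m = 4.5400e+08*4.9662e-14*186/3.2
D = 0.001311 Gy


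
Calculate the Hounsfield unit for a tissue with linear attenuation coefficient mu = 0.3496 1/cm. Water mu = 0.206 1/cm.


HU = ((mu_tissue - mu_water) / mu_water) * 1000
HU = ((0.3496 - 0.206) / 0.206) * 1000
HU = 697.1


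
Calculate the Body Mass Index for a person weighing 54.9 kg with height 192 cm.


BMI = weight / height^2
height = 192 cm = 1.92 m
BMI = 54.9 / 1.92^2
BMI = 14.89 kg/m^2


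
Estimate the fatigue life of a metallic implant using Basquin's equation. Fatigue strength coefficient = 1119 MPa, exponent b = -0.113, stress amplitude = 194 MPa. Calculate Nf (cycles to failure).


sigma_a = sigma_f' * (2Nf)^b
2Nf = (sigma_a/sigma_f')^(1/b)
2Nf = (194/1119)^(1/-0.113)
2Nf = 5429554.8
Nf = 2.7148e+06


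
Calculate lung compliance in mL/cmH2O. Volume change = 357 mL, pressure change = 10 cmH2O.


C = dV / dP
C = 357 / 10
C = 35.7 mL/cmH2O


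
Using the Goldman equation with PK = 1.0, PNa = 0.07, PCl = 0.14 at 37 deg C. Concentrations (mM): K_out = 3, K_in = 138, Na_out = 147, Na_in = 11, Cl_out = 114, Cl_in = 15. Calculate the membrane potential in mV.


Vm = (RT/F)*ln((PK*Ko + PNa*Nao + PCl*Cli)/(PK*Ki + PNa*Nai + PCl*Clo))
Numer = 15.39, Denom = 154.73
Vm = -61.68 mV


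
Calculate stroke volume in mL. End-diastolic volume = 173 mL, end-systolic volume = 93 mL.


SV = EDV - ESV
SV = 173 - 93
SV = 80 mL


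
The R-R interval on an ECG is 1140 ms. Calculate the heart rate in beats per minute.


HR = 60 / RR_interval(s)
RR = 1140 ms = 1.14 s
HR = 60 / 1.14 = 52.63 bpm


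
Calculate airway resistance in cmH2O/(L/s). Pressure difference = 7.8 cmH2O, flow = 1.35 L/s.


R = dP / flow
R = 7.8 / 1.35
R = 5.778 cmH2O/(L/s)


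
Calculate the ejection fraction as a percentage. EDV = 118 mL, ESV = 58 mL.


SV = EDV - ESV = 118 - 58 = 60 mL
EF = SV/EDV * 100 = 60/118 * 100
EF = 50.85%


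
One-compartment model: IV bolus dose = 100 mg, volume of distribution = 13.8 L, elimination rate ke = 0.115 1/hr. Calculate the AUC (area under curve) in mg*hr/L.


C0 = Dose/Vd = 100/13.8 = 7.24638 mg/L
AUC = C0/ke = 7.24638/0.115
AUC = 63.01 mg*hr/L


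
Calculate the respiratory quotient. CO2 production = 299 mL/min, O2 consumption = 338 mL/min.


RQ = VCO2 / VO2
RQ = 299 / 338
RQ = 0.8846


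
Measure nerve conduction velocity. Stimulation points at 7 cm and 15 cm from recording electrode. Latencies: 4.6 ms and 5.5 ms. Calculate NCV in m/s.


Distance = (15 - 7) / 100 = 0.08 m
dt = (5.5 - 4.6) / 1000 = 9.0000e-04 s
NCV = dist / dt = 88.89 m/s


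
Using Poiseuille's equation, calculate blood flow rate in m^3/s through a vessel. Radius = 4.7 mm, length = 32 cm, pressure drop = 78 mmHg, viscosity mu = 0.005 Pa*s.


Q = pi*r^4*dP / (8*mu*L)
r = 0.0047 m, L = 0.32 m
dP = 78 mmHg = 10399.116 Pa
Q = 0.001245 m^3/s


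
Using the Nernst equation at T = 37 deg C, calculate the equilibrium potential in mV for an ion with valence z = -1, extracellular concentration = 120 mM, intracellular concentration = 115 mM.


E = (RT/(zF)) * ln(C_out/C_in)
T = 37 + 273.15 = 310.15 K
E = (8.314 * 310.15 / (-1 * 96485)) * ln(120/115)
E = -1.137 mV


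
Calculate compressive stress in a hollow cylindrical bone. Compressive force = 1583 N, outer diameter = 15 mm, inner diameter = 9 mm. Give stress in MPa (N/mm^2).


A = pi*(r_o^2 - r_i^2)
r_o = 7.5 mm, r_i = 4.5 mm
A = 113.097 mm^2
sigma = F/A = 1583 / 113.097
sigma = 14 MPa


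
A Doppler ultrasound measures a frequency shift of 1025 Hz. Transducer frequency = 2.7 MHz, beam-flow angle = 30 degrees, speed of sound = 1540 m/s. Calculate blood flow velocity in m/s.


v = fd * c / (2 * f0 * cos(theta))
v = 1025 * 1540 / (2 * 2.7000e+06 * cos(30))
v = 0.3375 m/s


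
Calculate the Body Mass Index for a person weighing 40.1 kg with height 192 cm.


BMI = weight / height^2
height = 192 cm = 1.92 m
BMI = 40.1 / 1.92^2
BMI = 10.88 kg/m^2


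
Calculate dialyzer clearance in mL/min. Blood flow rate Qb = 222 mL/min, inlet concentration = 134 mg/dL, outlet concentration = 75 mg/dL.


K = Qb * (Cb_in - Cb_out) / Cb_in
K = 222 * (134 - 75) / 134
K = 97.75 mL/min


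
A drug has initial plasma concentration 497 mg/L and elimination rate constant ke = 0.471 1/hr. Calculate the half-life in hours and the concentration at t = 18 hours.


t_half = ln(2) / ke = 0.693147 / 0.471 = 1.472 hr
C(t) = C0 * exp(-ke*t) = 497 * exp(-0.471*18)
C(18) = 0.1034 mg/L


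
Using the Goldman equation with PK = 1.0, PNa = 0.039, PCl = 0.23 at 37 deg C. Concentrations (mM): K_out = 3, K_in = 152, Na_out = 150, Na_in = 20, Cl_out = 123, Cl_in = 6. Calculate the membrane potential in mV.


Vm = (RT/F)*ln((PK*Ko + PNa*Nao + PCl*Cli)/(PK*Ki + PNa*Nai + PCl*Clo))
Numer = 10.23, Denom = 181.07
Vm = -76.8 mV


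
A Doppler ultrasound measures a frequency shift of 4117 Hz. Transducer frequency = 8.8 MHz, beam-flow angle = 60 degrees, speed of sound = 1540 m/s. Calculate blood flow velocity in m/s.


v = fd * c / (2 * f0 * cos(theta))
v = 4117 * 1540 / (2 * 8.8000e+06 * cos(60))
v = 0.7205 m/s


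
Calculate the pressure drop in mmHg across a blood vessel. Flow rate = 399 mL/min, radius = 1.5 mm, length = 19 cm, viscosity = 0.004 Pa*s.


dP = 8*mu*L*Q / (pi*r^4)
Q = 399 mL/min = 6.65e-06 m^3/s
dP = 2542.2 Pa = 2542.2 / 133.322 mmHg = 19.07 mmHg


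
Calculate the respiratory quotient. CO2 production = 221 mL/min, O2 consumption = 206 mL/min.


RQ = VCO2 / VO2
RQ = 221 / 206
RQ = 1.073


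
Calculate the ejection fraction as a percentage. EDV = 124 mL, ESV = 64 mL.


SV = EDV - ESV = 124 - 64 = 60 mL
EF = SV/EDV * 100 = 60/124 * 100
EF = 48.39%


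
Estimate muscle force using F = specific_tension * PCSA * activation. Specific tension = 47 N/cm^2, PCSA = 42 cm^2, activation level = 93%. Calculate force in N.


F = sigma * PCSA * activation
F = 47 * 42 * 0.93
F = 1836 N


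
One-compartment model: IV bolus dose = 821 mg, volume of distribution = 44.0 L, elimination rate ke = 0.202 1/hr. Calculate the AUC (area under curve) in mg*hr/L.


C0 = Dose/Vd = 821/44.0 = 18.6591 mg/L
AUC = C0/ke = 18.6591/0.202
AUC = 92.37 mg*hr/L


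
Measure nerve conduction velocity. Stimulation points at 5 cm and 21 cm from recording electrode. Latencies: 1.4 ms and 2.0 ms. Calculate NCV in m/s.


Distance = (21 - 5) / 100 = 0.16 m
dt = (2.0 - 1.4) / 1000 = 6.0000e-04 s
NCV = dist / dt = 266.7 m/s


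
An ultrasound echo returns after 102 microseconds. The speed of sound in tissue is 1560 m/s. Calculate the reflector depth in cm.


depth = c * t / 2
t = 102 us = 1.0200e-04 s
depth = 1560 * 1.0200e-04 / 2
depth = 0.07956 m = 7.956 cm


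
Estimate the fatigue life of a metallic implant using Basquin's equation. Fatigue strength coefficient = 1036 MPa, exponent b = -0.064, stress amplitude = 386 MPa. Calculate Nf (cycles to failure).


sigma_a = sigma_f' * (2Nf)^b
2Nf = (sigma_a/sigma_f')^(1/b)
2Nf = (386/1036)^(1/-0.064)
2Nf = 5006907.2
Nf = 2.5035e+06


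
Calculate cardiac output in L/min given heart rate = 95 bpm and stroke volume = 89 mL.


CO = HR * SV
CO = 95 * 89 / 1000
CO = 8.455 L/min


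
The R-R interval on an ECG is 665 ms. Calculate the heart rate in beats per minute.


HR = 60 / RR_interval(s)
RR = 665 ms = 0.665 s
HR = 60 / 0.665 = 90.23 bpm


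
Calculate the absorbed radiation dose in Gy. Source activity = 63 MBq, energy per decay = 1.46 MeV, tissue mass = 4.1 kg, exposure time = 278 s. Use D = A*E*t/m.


A = 63 MBq = 6.3000e+07 Bq
E = 1.46 MeV = 2.33892e-13 J
D = A*E*t/m = 6.3000e+07*2.33892e-13*278/4.1
D = 9.9912e-04 Gy


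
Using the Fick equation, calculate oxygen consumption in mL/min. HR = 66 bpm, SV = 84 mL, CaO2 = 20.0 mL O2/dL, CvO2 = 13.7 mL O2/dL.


CO = HR*SV = 66*84/1000 = 5.544 L/min
a-v O2 diff = 20.0 - 13.7 = 6.3 mL/dL
VO2 = CO * (CaO2-CvO2) * 10 dL/L
VO2 = 5.544 * 6.3 * 10
VO2 = 349.3 mL/min


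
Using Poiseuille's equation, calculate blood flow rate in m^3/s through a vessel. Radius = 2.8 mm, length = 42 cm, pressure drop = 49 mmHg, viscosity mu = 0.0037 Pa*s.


Q = pi*r^4*dP / (8*mu*L)
r = 0.0028 m, L = 0.42 m
dP = 49 mmHg = 6532.778 Pa
Q = 1.0147e-04 m^3/s


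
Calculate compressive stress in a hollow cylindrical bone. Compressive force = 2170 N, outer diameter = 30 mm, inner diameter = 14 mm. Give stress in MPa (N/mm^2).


A = pi*(r_o^2 - r_i^2)
r_o = 15 mm, r_i = 7 mm
A = 552.92 mm^2
sigma = F/A = 2170 / 552.92
sigma = 3.925 MPa


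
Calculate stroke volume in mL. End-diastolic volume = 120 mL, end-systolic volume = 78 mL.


SV = EDV - ESV
SV = 120 - 78
SV = 42 mL


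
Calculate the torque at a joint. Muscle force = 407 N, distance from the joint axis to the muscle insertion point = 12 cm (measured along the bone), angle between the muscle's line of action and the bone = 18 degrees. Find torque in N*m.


Torque = F * d * sin(theta)   (moment arm = d*sin(theta))
d = 12 cm = 0.12 m
Torque = 407 * 0.12 * sin(18)
Torque = 15.09 N*m


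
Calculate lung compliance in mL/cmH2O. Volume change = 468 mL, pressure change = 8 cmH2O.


C = dV / dP
C = 468 / 8
C = 58.5 mL/cmH2O


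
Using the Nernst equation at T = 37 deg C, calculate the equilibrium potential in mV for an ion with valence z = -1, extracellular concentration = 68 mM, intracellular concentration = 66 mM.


E = (RT/(zF)) * ln(C_out/C_in)
T = 37 + 273.15 = 310.15 K
E = (8.314 * 310.15 / (-1 * 96485)) * ln(68/66)
E = -0.7978 mV


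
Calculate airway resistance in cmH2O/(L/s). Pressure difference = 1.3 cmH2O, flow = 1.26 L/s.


R = dP / flow
R = 1.3 / 1.26
R = 1.032 cmH2O/(L/s)


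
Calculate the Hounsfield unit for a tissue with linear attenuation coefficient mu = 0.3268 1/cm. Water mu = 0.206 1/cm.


HU = ((mu_tissue - mu_water) / mu_water) * 1000
HU = ((0.3268 - 0.206) / 0.206) * 1000
HU = 586.4


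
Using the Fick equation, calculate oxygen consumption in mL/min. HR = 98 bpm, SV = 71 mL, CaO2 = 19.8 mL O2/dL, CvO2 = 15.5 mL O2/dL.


CO = HR*SV = 98*71/1000 = 6.958 L/min
a-v O2 diff = 19.8 - 15.5 = 4.3 mL/dL
VO2 = CO * (CaO2-CvO2) * 10 dL/L
VO2 = 6.958 * 4.3 * 10
VO2 = 299.2 mL/min


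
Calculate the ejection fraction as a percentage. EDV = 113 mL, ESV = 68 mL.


SV = EDV - ESV = 113 - 68 = 45 mL
EF = SV/EDV * 100 = 45/113 * 100
EF = 39.82%


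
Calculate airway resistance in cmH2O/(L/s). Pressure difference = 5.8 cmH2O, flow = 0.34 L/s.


R = dP / flow
R = 5.8 / 0.34
R = 17.06 cmH2O/(L/s)


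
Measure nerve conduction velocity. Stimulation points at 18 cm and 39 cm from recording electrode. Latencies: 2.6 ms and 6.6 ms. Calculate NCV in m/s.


Distance = (39 - 18) / 100 = 0.21 m
dt = (6.6 - 2.6) / 1000 = 0.004 s
NCV = dist / dt = 52.5 m/s


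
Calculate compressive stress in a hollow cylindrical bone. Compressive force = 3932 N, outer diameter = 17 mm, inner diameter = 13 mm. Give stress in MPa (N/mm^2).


A = pi*(r_o^2 - r_i^2)
r_o = 8.5 mm, r_i = 6.5 mm
A = 94.2478 mm^2
sigma = F/A = 3932 / 94.2478
sigma = 41.72 MPa


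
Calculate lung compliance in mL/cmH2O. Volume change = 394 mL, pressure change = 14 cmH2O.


C = dV / dP
C = 394 / 14
C = 28.14 mL/cmH2O


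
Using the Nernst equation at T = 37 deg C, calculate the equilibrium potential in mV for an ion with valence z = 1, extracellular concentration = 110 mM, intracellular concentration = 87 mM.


E = (RT/(zF)) * ln(C_out/C_in)
T = 37 + 273.15 = 310.15 K
E = (8.314 * 310.15 / (1 * 96485)) * ln(110/87)
E = 6.269 mV


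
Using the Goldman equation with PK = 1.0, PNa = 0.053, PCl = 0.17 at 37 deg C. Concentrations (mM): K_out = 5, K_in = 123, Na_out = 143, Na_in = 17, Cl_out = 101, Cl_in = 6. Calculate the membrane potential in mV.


Vm = (RT/F)*ln((PK*Ko + PNa*Nao + PCl*Cli)/(PK*Ki + PNa*Nai + PCl*Clo))
Numer = 13.599, Denom = 141.071
Vm = -62.52 mV


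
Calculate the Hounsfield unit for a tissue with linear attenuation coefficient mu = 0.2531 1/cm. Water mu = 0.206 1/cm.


HU = ((mu_tissue - mu_water) / mu_water) * 1000
HU = ((0.2531 - 0.206) / 0.206) * 1000
HU = 228.6


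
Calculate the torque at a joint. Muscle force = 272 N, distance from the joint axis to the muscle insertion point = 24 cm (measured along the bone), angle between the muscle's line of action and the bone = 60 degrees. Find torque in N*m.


Torque = F * d * sin(theta)   (moment arm = d*sin(theta))
d = 24 cm = 0.24 m
Torque = 272 * 0.24 * sin(60)
Torque = 56.53 N*m


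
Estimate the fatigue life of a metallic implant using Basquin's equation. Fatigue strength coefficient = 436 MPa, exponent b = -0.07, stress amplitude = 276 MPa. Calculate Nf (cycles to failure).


sigma_a = sigma_f' * (2Nf)^b
2Nf = (sigma_a/sigma_f')^(1/b)
2Nf = (276/436)^(1/-0.07)
2Nf = 686.7839
Nf = 343.4


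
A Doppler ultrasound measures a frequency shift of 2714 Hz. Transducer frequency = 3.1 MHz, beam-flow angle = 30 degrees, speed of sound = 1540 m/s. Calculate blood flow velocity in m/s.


v = fd * c / (2 * f0 * cos(theta))
v = 2714 * 1540 / (2 * 3.1000e+06 * cos(30))
v = 0.7784 m/s


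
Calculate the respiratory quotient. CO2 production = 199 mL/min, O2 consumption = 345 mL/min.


RQ = VCO2 / VO2
RQ = 199 / 345
RQ = 0.5768


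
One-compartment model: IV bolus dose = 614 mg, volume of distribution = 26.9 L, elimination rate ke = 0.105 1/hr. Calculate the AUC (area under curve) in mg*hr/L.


C0 = Dose/Vd = 614/26.9 = 22.8253 mg/L
AUC = C0/ke = 22.8253/0.105
AUC = 217.4 mg*hr/L


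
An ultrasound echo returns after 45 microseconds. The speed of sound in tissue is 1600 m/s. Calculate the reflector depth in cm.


depth = c * t / 2
t = 45 us = 4.5000e-05 s
depth = 1600 * 4.5000e-05 / 2
depth = 0.036 m = 3.6 cm


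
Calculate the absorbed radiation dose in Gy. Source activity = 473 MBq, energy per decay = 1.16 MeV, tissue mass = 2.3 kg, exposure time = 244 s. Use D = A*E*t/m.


A = 473 MBq = 4.7300e+08 Bq
E = 1.16 MeV = 1.85832e-13 J
D = A*E*t/m = 4.7300e+08*1.85832e-13*244/2.3
D = 0.009325 Gy


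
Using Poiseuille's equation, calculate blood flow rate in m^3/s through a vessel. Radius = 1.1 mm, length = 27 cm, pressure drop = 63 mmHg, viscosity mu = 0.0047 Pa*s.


Q = pi*r^4*dP / (8*mu*L)
r = 0.0011 m, L = 0.27 m
dP = 63 mmHg = 8399.286 Pa
Q = 3.8055e-06 m^3/s


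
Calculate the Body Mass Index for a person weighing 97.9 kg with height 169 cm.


BMI = weight / height^2
height = 169 cm = 1.69 m
BMI = 97.9 / 1.69^2
BMI = 34.28 kg/m^2


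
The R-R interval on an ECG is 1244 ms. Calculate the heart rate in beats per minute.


HR = 60 / RR_interval(s)
RR = 1244 ms = 1.244 s
HR = 60 / 1.244 = 48.23 bpm


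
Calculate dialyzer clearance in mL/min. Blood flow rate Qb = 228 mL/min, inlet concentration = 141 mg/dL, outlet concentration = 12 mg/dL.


K = Qb * (Cb_in - Cb_out) / Cb_in
K = 228 * (141 - 12) / 141
K = 208.6 mL/min


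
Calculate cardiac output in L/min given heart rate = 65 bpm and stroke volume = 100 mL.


CO = HR * SV
CO = 65 * 100 / 1000
CO = 6.5 L/min


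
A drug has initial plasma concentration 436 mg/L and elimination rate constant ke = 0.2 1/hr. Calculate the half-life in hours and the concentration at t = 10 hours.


t_half = ln(2) / ke = 0.693147 / 0.2 = 3.466 hr
C(t) = C0 * exp(-ke*t) = 436 * exp(-0.2*10)
C(10) = 59.01 mg/L


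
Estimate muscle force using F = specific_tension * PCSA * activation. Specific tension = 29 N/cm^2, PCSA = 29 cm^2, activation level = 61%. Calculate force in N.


F = sigma * PCSA * activation
F = 29 * 29 * 0.61
F = 513 N


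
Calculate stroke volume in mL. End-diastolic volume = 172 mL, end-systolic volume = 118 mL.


SV = EDV - ESV
SV = 172 - 118
SV = 54 mL


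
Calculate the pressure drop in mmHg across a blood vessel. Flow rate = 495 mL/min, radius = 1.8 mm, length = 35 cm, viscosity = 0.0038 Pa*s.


dP = 8*mu*L*Q / (pi*r^4)
Q = 495 mL/min = 8.25e-06 m^3/s
dP = 2661.68 Pa = 2661.68 / 133.322 mmHg = 19.96 mmHg


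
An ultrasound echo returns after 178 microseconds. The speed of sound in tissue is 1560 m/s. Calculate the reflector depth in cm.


depth = c * t / 2
t = 178 us = 1.7800e-04 s
depth = 1560 * 1.7800e-04 / 2
depth = 0.13884 m = 13.884 cm


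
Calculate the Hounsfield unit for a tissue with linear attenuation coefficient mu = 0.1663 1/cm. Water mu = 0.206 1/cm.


HU = ((mu_tissue - mu_water) / mu_water) * 1000
HU = ((0.1663 - 0.206) / 0.206) * 1000
HU = -192.7


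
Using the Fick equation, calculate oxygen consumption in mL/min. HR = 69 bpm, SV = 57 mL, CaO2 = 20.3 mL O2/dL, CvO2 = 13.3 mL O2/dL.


CO = HR*SV = 69*57/1000 = 3.933 L/min
a-v O2 diff = 20.3 - 13.3 = 7 mL/dL
VO2 = CO * (CaO2-CvO2) * 10 dL/L
VO2 = 3.933 * 7 * 10
VO2 = 275.3 mL/min


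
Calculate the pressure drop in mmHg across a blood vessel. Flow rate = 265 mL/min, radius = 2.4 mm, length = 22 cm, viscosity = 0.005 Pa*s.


dP = 8*mu*L*Q / (pi*r^4)
Q = 265 mL/min = 4.41667e-06 m^3/s
dP = 372.892 Pa = 372.892 / 133.322 mmHg = 2.797 mmHg


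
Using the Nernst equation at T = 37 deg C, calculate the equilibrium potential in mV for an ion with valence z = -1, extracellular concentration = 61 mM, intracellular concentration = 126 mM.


E = (RT/(zF)) * ln(C_out/C_in)
T = 37 + 273.15 = 310.15 K
E = (8.314 * 310.15 / (-1 * 96485)) * ln(61/126)
E = 19.39 mV


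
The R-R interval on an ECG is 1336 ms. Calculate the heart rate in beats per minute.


HR = 60 / RR_interval(s)
RR = 1336 ms = 1.336 s
HR = 60 / 1.336 = 44.91 bpm


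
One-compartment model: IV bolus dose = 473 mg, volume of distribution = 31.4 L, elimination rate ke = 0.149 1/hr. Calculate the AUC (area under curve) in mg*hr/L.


C0 = Dose/Vd = 473/31.4 = 15.0637 mg/L
AUC = C0/ke = 15.0637/0.149
AUC = 101.1 mg*hr/L


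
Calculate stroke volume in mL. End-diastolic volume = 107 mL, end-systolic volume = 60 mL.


SV = EDV - ESV
SV = 107 - 60
SV = 47 mL


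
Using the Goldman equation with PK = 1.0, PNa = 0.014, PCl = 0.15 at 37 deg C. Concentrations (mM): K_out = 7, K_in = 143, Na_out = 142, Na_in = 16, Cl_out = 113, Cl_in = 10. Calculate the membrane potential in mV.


Vm = (RT/F)*ln((PK*Ko + PNa*Nao + PCl*Cli)/(PK*Ki + PNa*Nai + PCl*Clo))
Numer = 10.488, Denom = 160.174
Vm = -72.85 mV


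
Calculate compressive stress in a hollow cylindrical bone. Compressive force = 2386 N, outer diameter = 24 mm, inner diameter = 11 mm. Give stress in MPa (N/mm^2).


A = pi*(r_o^2 - r_i^2)
r_o = 12 mm, r_i = 5.5 mm
A = 357.356 mm^2
sigma = F/A = 2386 / 357.356
sigma = 6.677 MPa


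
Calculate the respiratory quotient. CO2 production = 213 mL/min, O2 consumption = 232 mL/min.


RQ = VCO2 / VO2
RQ = 213 / 232
RQ = 0.9181


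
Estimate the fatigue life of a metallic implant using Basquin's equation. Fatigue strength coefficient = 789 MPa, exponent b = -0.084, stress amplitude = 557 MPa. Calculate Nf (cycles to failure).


sigma_a = sigma_f' * (2Nf)^b
2Nf = (sigma_a/sigma_f')^(1/b)
2Nf = (557/789)^(1/-0.084)
2Nf = 63.133464
Nf = 31.57


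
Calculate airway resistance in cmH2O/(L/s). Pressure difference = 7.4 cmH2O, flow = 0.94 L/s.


R = dP / flow
R = 7.4 / 0.94
R = 7.872 cmH2O/(L/s)


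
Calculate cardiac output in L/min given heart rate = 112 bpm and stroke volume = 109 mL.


CO = HR * SV
CO = 112 * 109 / 1000
CO = 12.21 L/min


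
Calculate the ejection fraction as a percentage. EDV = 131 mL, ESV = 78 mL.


SV = EDV - ESV = 131 - 78 = 53 mL
EF = SV/EDV * 100 = 53/131 * 100
EF = 40.46%


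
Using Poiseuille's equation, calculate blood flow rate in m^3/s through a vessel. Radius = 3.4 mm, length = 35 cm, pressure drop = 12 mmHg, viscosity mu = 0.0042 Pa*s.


Q = pi*r^4*dP / (8*mu*L)
r = 0.0034 m, L = 0.35 m
dP = 12 mmHg = 1599.864 Pa
Q = 5.7114e-05 m^3/s


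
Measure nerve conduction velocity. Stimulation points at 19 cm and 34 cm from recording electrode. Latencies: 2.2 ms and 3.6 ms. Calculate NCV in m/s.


Distance = (34 - 19) / 100 = 0.15 m
dt = (3.6 - 2.2) / 1000 = 0.0014 s
NCV = dist / dt = 107.1 m/s


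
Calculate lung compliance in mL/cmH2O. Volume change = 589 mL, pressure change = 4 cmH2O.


C = dV / dP
C = 589 / 4
C = 147.2 mL/cmH2O


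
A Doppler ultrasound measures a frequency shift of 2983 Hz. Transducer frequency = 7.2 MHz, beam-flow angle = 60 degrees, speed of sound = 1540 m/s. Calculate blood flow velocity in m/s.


v = fd * c / (2 * f0 * cos(theta))
v = 2983 * 1540 / (2 * 7.2000e+06 * cos(60))
v = 0.638 m/s


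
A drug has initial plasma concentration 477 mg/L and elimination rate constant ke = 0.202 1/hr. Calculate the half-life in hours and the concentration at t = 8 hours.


t_half = ln(2) / ke = 0.693147 / 0.202 = 3.431 hr
C(t) = C0 * exp(-ke*t) = 477 * exp(-0.202*8)
C(8) = 94.78 mg/L


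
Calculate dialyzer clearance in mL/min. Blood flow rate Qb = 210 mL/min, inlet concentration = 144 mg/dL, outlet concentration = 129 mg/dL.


K = Qb * (Cb_in - Cb_out) / Cb_in
K = 210 * (144 - 129) / 144
K = 21.88 mL/min


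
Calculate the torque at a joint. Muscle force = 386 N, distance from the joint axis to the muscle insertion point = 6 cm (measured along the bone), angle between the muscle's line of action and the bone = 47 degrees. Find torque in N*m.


Torque = F * d * sin(theta)   (moment arm = d*sin(theta))
d = 6 cm = 0.06 m
Torque = 386 * 0.06 * sin(47)
Torque = 16.94 N*m


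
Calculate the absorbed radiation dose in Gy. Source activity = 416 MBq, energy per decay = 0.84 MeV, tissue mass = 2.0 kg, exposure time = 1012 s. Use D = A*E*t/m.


A = 416 MBq = 4.1600e+08 Bq
E = 0.84 MeV = 1.34568e-13 J
D = A*E*t/m = 4.1600e+08*1.34568e-13*1012/2.0
D = 0.02833 Gy


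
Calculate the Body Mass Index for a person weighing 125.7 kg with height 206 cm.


BMI = weight / height^2
height = 206 cm = 2.06 m
BMI = 125.7 / 2.06^2
BMI = 29.62 kg/m^2


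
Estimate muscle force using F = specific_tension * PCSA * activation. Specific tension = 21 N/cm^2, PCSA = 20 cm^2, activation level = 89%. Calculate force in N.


F = sigma * PCSA * activation
F = 21 * 20 * 0.89
F = 373.8 N


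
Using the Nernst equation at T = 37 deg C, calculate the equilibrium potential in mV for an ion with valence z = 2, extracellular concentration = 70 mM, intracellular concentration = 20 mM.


E = (RT/(zF)) * ln(C_out/C_in)
T = 37 + 273.15 = 310.15 K
E = (8.314 * 310.15 / (2 * 96485)) * ln(70/20)
E = 16.74 mV


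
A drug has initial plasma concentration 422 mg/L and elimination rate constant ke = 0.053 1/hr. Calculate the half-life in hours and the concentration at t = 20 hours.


t_half = ln(2) / ke = 0.693147 / 0.053 = 13.08 hr
C(t) = C0 * exp(-ke*t) = 422 * exp(-0.053*20)
C(20) = 146.2 mg/L


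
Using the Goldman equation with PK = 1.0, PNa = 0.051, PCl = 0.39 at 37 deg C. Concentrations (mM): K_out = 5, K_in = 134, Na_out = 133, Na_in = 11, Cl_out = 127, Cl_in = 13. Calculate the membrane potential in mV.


Vm = (RT/F)*ln((PK*Ko + PNa*Nao + PCl*Cli)/(PK*Ki + PNa*Nai + PCl*Clo))
Numer = 16.853, Denom = 184.091
Vm = -63.9 mV


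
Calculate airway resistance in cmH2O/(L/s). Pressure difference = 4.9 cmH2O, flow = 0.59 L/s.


R = dP / flow
R = 4.9 / 0.59
R = 8.305 cmH2O/(L/s)


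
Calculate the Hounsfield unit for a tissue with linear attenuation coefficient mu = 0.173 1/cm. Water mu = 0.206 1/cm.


HU = ((mu_tissue - mu_water) / mu_water) * 1000
HU = ((0.173 - 0.206) / 0.206) * 1000
HU = -160.2


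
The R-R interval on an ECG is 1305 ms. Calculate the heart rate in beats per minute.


HR = 60 / RR_interval(s)
RR = 1305 ms = 1.305 s
HR = 60 / 1.305 = 45.98 bpm


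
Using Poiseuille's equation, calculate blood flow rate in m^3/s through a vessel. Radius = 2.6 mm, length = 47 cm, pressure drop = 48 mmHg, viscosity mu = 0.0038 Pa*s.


Q = pi*r^4*dP / (8*mu*L)
r = 0.0026 m, L = 0.47 m
dP = 48 mmHg = 6399.456 Pa
Q = 6.4301e-05 m^3/s


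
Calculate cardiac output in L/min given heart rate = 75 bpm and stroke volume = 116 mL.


CO = HR * SV
CO = 75 * 116 / 1000
CO = 8.7 L/min


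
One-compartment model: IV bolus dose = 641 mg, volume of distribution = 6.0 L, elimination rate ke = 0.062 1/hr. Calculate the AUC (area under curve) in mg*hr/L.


C0 = Dose/Vd = 641/6.0 = 106.833 mg/L
AUC = C0/ke = 106.833/0.062
AUC = 1723 mg*hr/L


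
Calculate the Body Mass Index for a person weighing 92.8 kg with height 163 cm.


BMI = weight / height^2
height = 163 cm = 1.63 m
BMI = 92.8 / 1.63^2
BMI = 34.93 kg/m^2


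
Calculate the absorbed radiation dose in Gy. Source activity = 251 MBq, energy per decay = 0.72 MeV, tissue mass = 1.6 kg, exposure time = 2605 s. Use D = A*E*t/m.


A = 251 MBq = 2.5100e+08 Bq
E = 0.72 MeV = 1.15344e-13 J
D = A*E*t/m = 2.5100e+08*1.15344e-13*2605/1.6
D = 0.04714 Gy


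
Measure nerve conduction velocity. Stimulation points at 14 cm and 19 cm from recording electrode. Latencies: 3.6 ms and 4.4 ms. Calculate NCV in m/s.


Distance = (19 - 14) / 100 = 0.05 m
dt = (4.4 - 3.6) / 1000 = 8.0000e-04 s
NCV = dist / dt = 62.5 m/s


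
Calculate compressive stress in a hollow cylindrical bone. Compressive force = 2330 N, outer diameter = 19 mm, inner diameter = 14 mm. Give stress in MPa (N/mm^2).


A = pi*(r_o^2 - r_i^2)
r_o = 9.5 mm, r_i = 7 mm
A = 129.591 mm^2
sigma = F/A = 2330 / 129.591
sigma = 17.98 MPa


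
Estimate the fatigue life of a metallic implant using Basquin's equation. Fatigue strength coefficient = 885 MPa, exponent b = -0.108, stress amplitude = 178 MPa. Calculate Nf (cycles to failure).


sigma_a = sigma_f' * (2Nf)^b
2Nf = (sigma_a/sigma_f')^(1/b)
2Nf = (178/885)^(1/-0.108)
2Nf = 2813776
Nf = 1.4069e+06


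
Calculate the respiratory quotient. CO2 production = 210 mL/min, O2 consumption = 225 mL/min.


RQ = VCO2 / VO2
RQ = 210 / 225
RQ = 0.9333


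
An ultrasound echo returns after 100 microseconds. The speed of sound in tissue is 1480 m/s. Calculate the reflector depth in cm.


depth = c * t / 2
t = 100 us = 1.0000e-04 s
depth = 1480 * 1.0000e-04 / 2
depth = 0.074 m = 7.4 cm


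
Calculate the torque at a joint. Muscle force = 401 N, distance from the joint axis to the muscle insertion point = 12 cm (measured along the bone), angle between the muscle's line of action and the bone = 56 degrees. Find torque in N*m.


Torque = F * d * sin(theta)   (moment arm = d*sin(theta))
d = 12 cm = 0.12 m
Torque = 401 * 0.12 * sin(56)
Torque = 39.89 N*m


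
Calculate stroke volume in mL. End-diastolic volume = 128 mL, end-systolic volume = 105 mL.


SV = EDV - ESV
SV = 128 - 105
SV = 23 mL


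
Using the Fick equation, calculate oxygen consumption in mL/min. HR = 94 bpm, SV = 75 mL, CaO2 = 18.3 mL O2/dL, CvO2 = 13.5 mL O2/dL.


CO = HR*SV = 94*75/1000 = 7.05 L/min
a-v O2 diff = 18.3 - 13.5 = 4.8 mL/dL
VO2 = CO * (CaO2-CvO2) * 10 dL/L
VO2 = 7.05 * 4.8 * 10
VO2 = 338.4 mL/min


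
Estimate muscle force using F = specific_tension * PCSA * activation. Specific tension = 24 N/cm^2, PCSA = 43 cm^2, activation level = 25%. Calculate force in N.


F = sigma * PCSA * activation
F = 24 * 43 * 0.25
F = 258 N


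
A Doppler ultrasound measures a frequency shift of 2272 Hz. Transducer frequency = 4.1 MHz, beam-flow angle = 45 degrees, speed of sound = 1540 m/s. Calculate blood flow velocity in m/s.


v = fd * c / (2 * f0 * cos(theta))
v = 2272 * 1540 / (2 * 4.1000e+06 * cos(45))
v = 0.6034 m/s


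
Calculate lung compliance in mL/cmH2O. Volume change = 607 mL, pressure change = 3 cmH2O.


C = dV / dP
C = 607 / 3
C = 202.3 mL/cmH2O


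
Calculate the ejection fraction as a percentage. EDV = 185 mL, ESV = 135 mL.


SV = EDV - ESV = 185 - 135 = 50 mL
EF = SV/EDV * 100 = 50/185 * 100
EF = 27.03%


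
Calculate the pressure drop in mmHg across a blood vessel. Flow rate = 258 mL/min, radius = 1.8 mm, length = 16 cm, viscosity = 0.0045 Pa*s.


dP = 8*mu*L*Q / (pi*r^4)
Q = 258 mL/min = 4.3e-06 m^3/s
dP = 751.019 Pa = 751.019 / 133.322 mmHg = 5.633 mmHg


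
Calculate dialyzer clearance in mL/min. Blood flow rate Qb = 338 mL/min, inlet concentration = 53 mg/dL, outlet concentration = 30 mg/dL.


K = Qb * (Cb_in - Cb_out) / Cb_in
K = 338 * (53 - 30) / 53
K = 146.7 mL/min


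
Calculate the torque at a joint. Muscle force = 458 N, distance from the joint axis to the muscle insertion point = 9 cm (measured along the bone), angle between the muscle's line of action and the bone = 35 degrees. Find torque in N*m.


Torque = F * d * sin(theta)   (moment arm = d*sin(theta))
d = 9 cm = 0.09 m
Torque = 458 * 0.09 * sin(35)
Torque = 23.64 N*m


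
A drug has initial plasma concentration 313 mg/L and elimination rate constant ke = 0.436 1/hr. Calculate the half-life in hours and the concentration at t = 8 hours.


t_half = ln(2) / ke = 0.693147 / 0.436 = 1.59 hr
C(t) = C0 * exp(-ke*t) = 313 * exp(-0.436*8)
C(8) = 9.566 mg/L


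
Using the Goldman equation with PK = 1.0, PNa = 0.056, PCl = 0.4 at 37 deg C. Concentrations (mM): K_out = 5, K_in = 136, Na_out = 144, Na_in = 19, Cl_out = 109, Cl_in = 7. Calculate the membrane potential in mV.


Vm = (RT/F)*ln((PK*Ko + PNa*Nao + PCl*Cli)/(PK*Ki + PNa*Nai + PCl*Clo))
Numer = 15.864, Denom = 180.664
Vm = -65.01 mV


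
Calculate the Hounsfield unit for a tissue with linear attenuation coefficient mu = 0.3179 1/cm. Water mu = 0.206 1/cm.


HU = ((mu_tissue - mu_water) / mu_water) * 1000
HU = ((0.3179 - 0.206) / 0.206) * 1000
HU = 543.2


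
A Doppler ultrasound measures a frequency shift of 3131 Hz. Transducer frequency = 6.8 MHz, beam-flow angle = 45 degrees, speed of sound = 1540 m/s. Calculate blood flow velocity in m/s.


v = fd * c / (2 * f0 * cos(theta))
v = 3131 * 1540 / (2 * 6.8000e+06 * cos(45))
v = 0.5014 m/s


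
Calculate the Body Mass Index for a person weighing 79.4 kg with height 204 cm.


BMI = weight / height^2
height = 204 cm = 2.04 m
BMI = 79.4 / 2.04^2
BMI = 19.08 kg/m^2


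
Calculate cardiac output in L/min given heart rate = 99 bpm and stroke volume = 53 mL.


CO = HR * SV
CO = 99 * 53 / 1000
CO = 5.247 L/min


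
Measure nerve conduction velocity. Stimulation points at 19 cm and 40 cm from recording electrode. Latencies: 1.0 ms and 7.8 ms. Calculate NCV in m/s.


Distance = (40 - 19) / 100 = 0.21 m
dt = (7.8 - 1.0) / 1000 = 0.0068 s
NCV = dist / dt = 30.88 m/s


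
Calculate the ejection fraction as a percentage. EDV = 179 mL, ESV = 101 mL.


SV = EDV - ESV = 179 - 101 = 78 mL
EF = SV/EDV * 100 = 78/179 * 100
EF = 43.58%


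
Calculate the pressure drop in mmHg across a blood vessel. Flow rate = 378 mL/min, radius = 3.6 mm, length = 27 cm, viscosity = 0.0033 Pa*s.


dP = 8*mu*L*Q / (pi*r^4)
Q = 378 mL/min = 6.3e-06 m^3/s
dP = 85.1037 Pa = 85.1037 / 133.322 mmHg = 0.6383 mmHg


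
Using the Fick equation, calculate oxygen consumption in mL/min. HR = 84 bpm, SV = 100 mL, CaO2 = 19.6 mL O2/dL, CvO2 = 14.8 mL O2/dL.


CO = HR*SV = 84*100/1000 = 8.4 L/min
a-v O2 diff = 19.6 - 14.8 = 4.8 mL/dL
VO2 = CO * (CaO2-CvO2) * 10 dL/L
VO2 = 8.4 * 4.8 * 10
VO2 = 403.2 mL/min


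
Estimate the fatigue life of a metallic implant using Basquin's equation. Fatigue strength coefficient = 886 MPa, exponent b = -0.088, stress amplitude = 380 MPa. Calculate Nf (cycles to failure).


sigma_a = sigma_f' * (2Nf)^b
2Nf = (sigma_a/sigma_f')^(1/b)
2Nf = (380/886)^(1/-0.088)
2Nf = 15060.602
Nf = 7530


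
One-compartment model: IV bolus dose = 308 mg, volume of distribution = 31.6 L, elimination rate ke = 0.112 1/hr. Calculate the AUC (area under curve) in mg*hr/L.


C0 = Dose/Vd = 308/31.6 = 9.74684 mg/L
AUC = C0/ke = 9.74684/0.112
AUC = 87.03 mg*hr/L


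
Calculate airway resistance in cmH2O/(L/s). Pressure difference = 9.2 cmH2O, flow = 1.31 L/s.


R = dP / flow
R = 9.2 / 1.31
R = 7.023 cmH2O/(L/s)


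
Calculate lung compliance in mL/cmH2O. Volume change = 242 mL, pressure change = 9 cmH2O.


C = dV / dP
C = 242 / 9
C = 26.89 mL/cmH2O


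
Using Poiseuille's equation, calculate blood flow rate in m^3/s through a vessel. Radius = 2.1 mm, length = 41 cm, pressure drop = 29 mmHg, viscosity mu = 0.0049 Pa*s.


Q = pi*r^4*dP / (8*mu*L)
r = 0.0021 m, L = 0.41 m
dP = 29 mmHg = 3866.338 Pa
Q = 1.4698e-05 m^3/s


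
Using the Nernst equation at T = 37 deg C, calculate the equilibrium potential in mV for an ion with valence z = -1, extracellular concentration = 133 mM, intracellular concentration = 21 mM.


E = (RT/(zF)) * ln(C_out/C_in)
T = 37 + 273.15 = 310.15 K
E = (8.314 * 310.15 / (-1 * 96485)) * ln(133/21)
E = -49.33 mV


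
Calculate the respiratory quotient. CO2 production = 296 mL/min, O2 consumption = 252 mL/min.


RQ = VCO2 / VO2
RQ = 296 / 252
RQ = 1.175


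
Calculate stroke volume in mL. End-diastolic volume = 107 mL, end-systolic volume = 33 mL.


SV = EDV - ESV
SV = 107 - 33
SV = 74 mL


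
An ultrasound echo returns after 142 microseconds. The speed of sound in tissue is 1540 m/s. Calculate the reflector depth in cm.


depth = c * t / 2
t = 142 us = 1.4200e-04 s
depth = 1540 * 1.4200e-04 / 2
depth = 0.10934 m = 10.934 cm


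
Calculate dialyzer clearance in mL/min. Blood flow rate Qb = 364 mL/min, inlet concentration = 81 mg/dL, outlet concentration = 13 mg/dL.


K = Qb * (Cb_in - Cb_out) / Cb_in
K = 364 * (81 - 13) / 81
K = 305.6 mL/min


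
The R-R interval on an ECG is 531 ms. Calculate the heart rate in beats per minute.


HR = 60 / RR_interval(s)
RR = 531 ms = 0.531 s
HR = 60 / 0.531 = 113 bpm


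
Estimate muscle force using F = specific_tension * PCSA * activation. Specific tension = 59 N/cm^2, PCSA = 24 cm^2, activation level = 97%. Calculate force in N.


F = sigma * PCSA * activation
F = 59 * 24 * 0.97
F = 1374 N


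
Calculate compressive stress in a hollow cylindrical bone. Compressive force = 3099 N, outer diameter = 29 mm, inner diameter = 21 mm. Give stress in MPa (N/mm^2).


A = pi*(r_o^2 - r_i^2)
r_o = 14.5 mm, r_i = 10.5 mm
A = 314.159 mm^2
sigma = F/A = 3099 / 314.159
sigma = 9.864 MPa


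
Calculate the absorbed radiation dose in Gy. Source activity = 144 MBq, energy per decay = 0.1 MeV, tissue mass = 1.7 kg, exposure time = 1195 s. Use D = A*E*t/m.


A = 144 MBq = 1.4400e+08 Bq
E = 0.1 MeV = 1.602e-14 J
D = A*E*t/m = 1.4400e+08*1.602e-14*1195/1.7
D = 0.001622 Gy


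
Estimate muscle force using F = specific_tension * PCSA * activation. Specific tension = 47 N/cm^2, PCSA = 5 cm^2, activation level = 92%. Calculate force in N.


F = sigma * PCSA * activation
F = 47 * 5 * 0.92
F = 216.2 N


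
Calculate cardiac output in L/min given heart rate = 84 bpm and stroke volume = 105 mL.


CO = HR * SV
CO = 84 * 105 / 1000
CO = 8.82 L/min


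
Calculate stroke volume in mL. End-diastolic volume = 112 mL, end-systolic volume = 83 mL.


SV = EDV - ESV
SV = 112 - 83
SV = 29 mL


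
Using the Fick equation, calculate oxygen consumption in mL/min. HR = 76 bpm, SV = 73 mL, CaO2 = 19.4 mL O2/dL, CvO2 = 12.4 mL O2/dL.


CO = HR*SV = 76*73/1000 = 5.548 L/min
a-v O2 diff = 19.4 - 12.4 = 7 mL/dL
VO2 = CO * (CaO2-CvO2) * 10 dL/L
VO2 = 5.548 * 7 * 10
VO2 = 388.4 mL/min


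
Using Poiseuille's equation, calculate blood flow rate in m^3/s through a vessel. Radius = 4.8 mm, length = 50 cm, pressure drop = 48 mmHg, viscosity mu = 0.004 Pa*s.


Q = pi*r^4*dP / (8*mu*L)
r = 0.0048 m, L = 0.5 m
dP = 48 mmHg = 6399.456 Pa
Q = 6.6702e-04 m^3/s


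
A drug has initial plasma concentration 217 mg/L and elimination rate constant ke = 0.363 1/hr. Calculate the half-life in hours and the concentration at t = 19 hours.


t_half = ln(2) / ke = 0.693147 / 0.363 = 1.909 hr
C(t) = C0 * exp(-ke*t) = 217 * exp(-0.363*19)
C(19) = 0.2193 mg/L


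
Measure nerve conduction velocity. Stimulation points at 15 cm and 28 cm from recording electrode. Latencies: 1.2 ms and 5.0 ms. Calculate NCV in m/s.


Distance = (28 - 15) / 100 = 0.13 m
dt = (5.0 - 1.2) / 1000 = 0.0038 s
NCV = dist / dt = 34.21 m/s


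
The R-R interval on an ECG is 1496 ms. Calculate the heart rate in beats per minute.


HR = 60 / RR_interval(s)
RR = 1496 ms = 1.496 s
HR = 60 / 1.496 = 40.11 bpm


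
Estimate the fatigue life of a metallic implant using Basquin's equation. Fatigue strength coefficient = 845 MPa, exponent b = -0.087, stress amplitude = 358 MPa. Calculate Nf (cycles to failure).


sigma_a = sigma_f' * (2Nf)^b
2Nf = (sigma_a/sigma_f')^(1/b)
2Nf = (358/845)^(1/-0.087)
2Nf = 19366.619
Nf = 9683


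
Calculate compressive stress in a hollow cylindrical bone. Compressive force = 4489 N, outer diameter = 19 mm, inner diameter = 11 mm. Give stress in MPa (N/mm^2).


A = pi*(r_o^2 - r_i^2)
r_o = 9.5 mm, r_i = 5.5 mm
A = 188.496 mm^2
sigma = F/A = 4489 / 188.496
sigma = 23.81 MPa


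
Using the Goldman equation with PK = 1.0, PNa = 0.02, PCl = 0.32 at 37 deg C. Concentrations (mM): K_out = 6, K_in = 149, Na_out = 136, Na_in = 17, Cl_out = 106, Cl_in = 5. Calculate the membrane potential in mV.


Vm = (RT/F)*ln((PK*Ko + PNa*Nao + PCl*Cli)/(PK*Ki + PNa*Nai + PCl*Clo))
Numer = 10.32, Denom = 183.26
Vm = -76.88 mV


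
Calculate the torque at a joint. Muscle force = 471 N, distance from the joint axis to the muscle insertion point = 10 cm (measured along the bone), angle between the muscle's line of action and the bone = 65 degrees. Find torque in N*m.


Torque = F * d * sin(theta)   (moment arm = d*sin(theta))
d = 10 cm = 0.1 m
Torque = 471 * 0.1 * sin(65)
Torque = 42.69 N*m


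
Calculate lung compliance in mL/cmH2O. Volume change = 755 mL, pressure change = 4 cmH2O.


C = dV / dP
C = 755 / 4
C = 188.8 mL/cmH2O


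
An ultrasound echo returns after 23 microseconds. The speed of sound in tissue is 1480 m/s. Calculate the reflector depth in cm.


depth = c * t / 2
t = 23 us = 2.3000e-05 s
depth = 1480 * 2.3000e-05 / 2
depth = 0.01702 m = 1.702 cm


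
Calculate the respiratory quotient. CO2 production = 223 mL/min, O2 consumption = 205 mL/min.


RQ = VCO2 / VO2
RQ = 223 / 205
RQ = 1.088


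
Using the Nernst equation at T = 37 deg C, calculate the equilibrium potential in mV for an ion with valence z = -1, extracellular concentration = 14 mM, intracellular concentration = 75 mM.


E = (RT/(zF)) * ln(C_out/C_in)
T = 37 + 273.15 = 310.15 K
E = (8.314 * 310.15 / (-1 * 96485)) * ln(14/75)
E = 44.86 mV


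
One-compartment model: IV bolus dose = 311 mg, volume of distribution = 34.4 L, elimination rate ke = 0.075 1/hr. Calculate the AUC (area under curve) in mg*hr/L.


C0 = Dose/Vd = 311/34.4 = 9.0407 mg/L
AUC = C0/ke = 9.0407/0.075
AUC = 120.5 mg*hr/L


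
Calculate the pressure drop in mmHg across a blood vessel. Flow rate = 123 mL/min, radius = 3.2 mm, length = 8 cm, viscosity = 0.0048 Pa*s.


dP = 8*mu*L*Q / (pi*r^4)
Q = 123 mL/min = 2.05e-06 m^3/s
dP = 19.1172 Pa = 19.1172 / 133.322 mmHg = 0.1434 mmHg
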